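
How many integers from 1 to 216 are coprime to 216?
72

216 = 2^3 × 3^3
φ(n) = n × ∏(1 - 1/p) for each prime p dividing n
φ(216) = 216 × (1 - 1/2) × (1 - 1/3) = 72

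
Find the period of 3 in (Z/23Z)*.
11

23 is prime, so ord(3) divides φ(23) = 22.
Divisors of 22: 1, 2, 11, 22.
Repeated squaring: 3^1 ≡ 3, 3^2 ≡ 9, 3^4 ≡ 12, 3^8 ≡ 6, 3^16 ≡ 13 (mod 23).
Test 3^d mod 23 for each divisor d in increasing order:
3^1 ≡ 3
3^2 ≡ 9
3^11 = 3^8·3^2·3^1 ≡ 1  ← first divisor giving 1
The order is 11.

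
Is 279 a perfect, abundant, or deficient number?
deficient

Proper divisors of 279: sum = 1 + 3 + 9 + 31 + 93 = 137
Since 137 < 279, 279 is deficient.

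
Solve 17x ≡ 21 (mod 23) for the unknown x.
x ≡ 8 (mod 23)

gcd(17, 23) = 1, which divides 21, so solutions exist.
Find 17^(-1) mod 23 by the extended Euclidean algorithm:
23 = 1 × 17 + 6  ⟹  6 = (1)·23 + (-1)·17
17 = 2 × 6 + 5  ⟹  5 = (-2)·23 + (3)·17
6 = 1 × 5 + 1  ⟹  1 = (3)·23 + (-4)·17
So (-4)·17 ≡ 1 (mod 23), i.e. 17^(-1) ≡ -4 ≡ 19 (mod 23).
x ≡ 19 × 21 = 399 ≡ 8 (mod 23).
Check: 17 × 8 = 136 ≡ 21 (mod 23).
Unique solution: x ≡ 8 (mod 23)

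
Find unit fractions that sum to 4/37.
1/10 + 1/124 + 1/22940

Greedy algorithm:
4/37: ceiling(37/4) = 10, use 1/10
3/370: ceiling(370/3) = 124, use 1/124
1/22940: ceiling(22940/1) = 22940, use 1/22940
Result: 4/37 = 1/10 + 1/124 + 1/22940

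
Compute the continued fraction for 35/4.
[8; 1, 3]

Euclidean algorithm steps:
35 = 8 × 4 + 3
4 = 1 × 3 + 1
3 = 3 × 1 + 0
Continued fraction: [8; 1, 3]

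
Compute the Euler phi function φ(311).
310

311 = 311
φ(n) = n × ∏(1 - 1/p) for each prime p dividing n
φ(311) = 311 × (1 - 1/311) = 310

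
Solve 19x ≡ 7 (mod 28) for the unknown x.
x ≡ 21 (mod 28)

gcd(19, 28) = 1, which divides 7, so solutions exist.
Find 19^(-1) mod 28 by the extended Euclidean algorithm:
28 = 1 × 19 + 9  ⟹  9 = (1)·28 + (-1)·19
19 = 2 × 9 + 1  ⟹  1 = (-2)·28 + (3)·19
So (3)·19 ≡ 1 (mod 28), i.e. 19^(-1) ≡ 3 (mod 28).
x ≡ 3 × 7 = 21 ≡ 21 (mod 28).
Check: 19 × 21 = 399 ≡ 7 (mod 28).
Unique solution: x ≡ 21 (mod 28)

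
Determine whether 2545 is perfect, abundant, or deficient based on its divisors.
deficient

Proper divisors of 2545: sum = 1 + 5 + 509 = 515
Since 515 < 2545, 2545 is deficient.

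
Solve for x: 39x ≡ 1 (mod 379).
311

gcd(39, 379) = 1, so the inverse exists.
Extended Euclidean algorithm on (379, 39):
379 = 9 × 39 + 28  ⟹  28 = (1)·379 + (-9)·39
39 = 1 × 28 + 11  ⟹  11 = (-1)·379 + (10)·39
28 = 2 × 11 + 6  ⟹  6 = (3)·379 + (-29)·39
11 = 1 × 6 + 5  ⟹  5 = (-4)·379 + (39)·39
6 = 1 × 5 + 1  ⟹  1 = (7)·379 + (-68)·39
So (-68)·39 ≡ 1 (mod 379), i.e. 39^(-1) ≡ -68 ≡ 311 (mod 379).
Check: 39 × 311 = 12129 ≡ 1 (mod 379)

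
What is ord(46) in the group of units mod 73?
4

73 is prime, so ord(46) divides φ(73) = 72.
Divisors of 72: 1, 2, 3, 4, 6, 8, 9, 12, 18, 24, 36, 72.
Repeated squaring: 46^1 ≡ 46, 46^2 ≡ 72, 46^4 ≡ 1, 46^8 ≡ 1, 46^16 ≡ 1, 46^32 ≡ 1, 46^64 ≡ 1 (mod 73).
Test 46^d mod 73 for each divisor d in increasing order:
46^1 ≡ 46
46^2 ≡ 72
46^3 = 46^2·46^1 ≡ 27
46^4 ≡ 1  ← first divisor giving 1
The order is 4.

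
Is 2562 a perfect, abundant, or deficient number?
abundant

Proper divisors of 2562: sum = 1 + 2 + 3 + 6 + 7 + 14 + 21 + 42 + 61 + 122 + 183 + 366 + 427 + 854 + 1281 = 3390
Since 3390 > 2562, 2562 is abundant.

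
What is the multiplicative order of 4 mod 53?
26

53 is prime, so ord(4) divides φ(53) = 52.
Divisors of 52: 1, 2, 4, 13, 26, 52.
Repeated squaring: 4^1 ≡ 4, 4^2 ≡ 16, 4^4 ≡ 44, 4^8 ≡ 28, 4^16 ≡ 42, 4^32 ≡ 15 (mod 53).
Test 4^d mod 53 for each divisor d in increasing order:
4^1 ≡ 4
4^2 ≡ 16
4^4 ≡ 44
4^13 = 4^8·4^4·4^1 ≡ 52
4^26 = 4^16·4^8·4^2 ≡ 1  ← first divisor giving 1
The order is 26.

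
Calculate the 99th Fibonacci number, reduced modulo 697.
204

Matrix identity: Q^n = [[F_(n+1), F_n], [F_n, F_(n-1)]] with Q = [[1,1],[1,0]].
n = 99 = 1100011₂. Square-and-multiply, entries mod 697:
Q^1 = [[1,1],[1,0]]
Q^3 = (Q^1)²·Q = [[3,2],[2,1]]
Q^6 = (Q^3)² = [[13,8],[8,5]]
Q^12 = (Q^6)² = [[233,144],[144,89]]
Q^24 = (Q^12)² = [[446,366],[366,80]]
Q^49 = (Q^24)²·Q = [[547,403],[403,144]]
Q^99 = (Q^49)²·Q = [[574,204],[204,370]]
F_99 mod 697 = Q^99[0][1] = 204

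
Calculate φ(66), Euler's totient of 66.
20

66 = 2 × 3 × 11
φ(n) = n × ∏(1 - 1/p) for each prime p dividing n
φ(66) = 66 × (1 - 1/2) × (1 - 1/3) × (1 - 1/11) = 20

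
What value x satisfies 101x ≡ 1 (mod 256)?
109

gcd(101, 256) = 1, so the inverse exists.
Extended Euclidean algorithm on (256, 101):
256 = 2 × 101 + 54  ⟹  54 = (1)·256 + (-2)·101
101 = 1 × 54 + 47  ⟹  47 = (-1)·256 + (3)·101
54 = 1 × 47 + 7  ⟹  7 = (2)·256 + (-5)·101
47 = 6 × 7 + 5  ⟹  5 = (-13)·256 + (33)·101
7 = 1 × 5 + 2  ⟹  2 = (15)·256 + (-38)·101
5 = 2 × 2 + 1  ⟹  1 = (-43)·256 + (109)·101
So (109)·101 ≡ 1 (mod 256), i.e. 101^(-1) ≡ 109 (mod 256).
Check: 101 × 109 = 11009 ≡ 1 (mod 256)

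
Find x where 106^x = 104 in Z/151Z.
149

Baby-step giant-step with step n = ⌈√151⌉ = 13.
Baby steps 106^j mod 151 (j:value) for j=0..12: 0:1, 1:106, 2:62, 3:79, 4:69, 5:66, 6:50, 7:15, 8:80, 9:24, 10:128, 11:129, 12:84.
Giant-step multiplier: 106^(-13) ≡ 106^(150-13) = 106^137 ≡ 30 (mod 151).
Giant steps γ_i = 104·30^i mod 151: γ_0=104, γ_1=100, γ_2=131, γ_3=4, γ_4=120, γ_5=127, γ_6=35, γ_7=144, γ_8=92, γ_9=42, γ_10=52, γ_11=50 (in table at j=6).
x = i·n + j = 11·13 + 6 = 149.
Check: 106^149 ≡ 104 (mod 151).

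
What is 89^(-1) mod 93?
23

gcd(89, 93) = 1, so the inverse exists.
Extended Euclidean algorithm on (93, 89):
93 = 1 × 89 + 4  ⟹  4 = (1)·93 + (-1)·89
89 = 22 × 4 + 1  ⟹  1 = (-22)·93 + (23)·89
So (23)·89 ≡ 1 (mod 93), i.e. 89^(-1) ≡ 23 (mod 93).
Check: 89 × 23 = 2047 ≡ 1 (mod 93)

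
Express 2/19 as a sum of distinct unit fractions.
1/10 + 1/190

Greedy algorithm:
2/19: ceiling(19/2) = 10, use 1/10
1/190: ceiling(190/1) = 190, use 1/190
Result: 2/19 = 1/10 + 1/190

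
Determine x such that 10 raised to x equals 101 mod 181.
130

Baby-step giant-step with step n = ⌈√181⌉ = 14.
Baby steps 10^j mod 181 (j:value) for j=0..13: 0:1, 1:10, 2:100, 3:95, 4:45, 5:88, 6:156, 7:112, 8:34, 9:159, 10:142, 11:153, 12:82, 13:96.
Giant-step multiplier: 10^(-14) ≡ 10^(180-14) = 10^166 ≡ 79 (mod 181).
Giant steps γ_i = 101·79^i mod 181: γ_0=101, γ_1=15, γ_2=99, γ_3=38, γ_4=106, γ_5=48, γ_6=172, γ_7=13, γ_8=122, γ_9=45 (in table at j=4).
x = i·n + j = 9·14 + 4 = 130.
Check: 10^130 ≡ 101 (mod 181).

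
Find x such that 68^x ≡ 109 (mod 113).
80

Baby-step giant-step with step n = ⌈√113⌉ = 11.
Baby steps 68^j mod 113 (j:value) for j=0..10: 0:1, 1:68, 2:104, 3:66, 4:81, 5:84, 6:62, 7:35, 8:7, 9:24, 10:50.
Giant-step multiplier: 68^(-11) ≡ 68^(112-11) = 68^101 ≡ 34 (mod 113).
Giant steps γ_i = 109·34^i mod 113: γ_0=109, γ_1=90, γ_2=9, γ_3=80, γ_4=8, γ_5=46, γ_6=95, γ_7=66 (in table at j=3).
x = i·n + j = 7·11 + 3 = 80.
Check: 68^80 ≡ 109 (mod 113).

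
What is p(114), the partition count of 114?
952050665

p(n) counts ways to write n as a sum of positive integers (order ignored).
Euler's pentagonal recurrence: p(k) = p(k-1) + p(k-2) - p(k-5) - p(k-7) + p(k-12) + p(k-15) - ... (offsets j(3j∓1)/2, signs ++--, p(0)=1, p(<0)=0).
DP table for k = 0..113: p(0)=1, p(1)=1, p(2)=2, p(3)=3, p(4)=5, p(5)=7, p(6)=11, p(7)=15, p(8)=22, p(9)=30, p(10)=42, p(11)=56, p(12)=77, p(13)=101, p(14)=135, p(15)=176, p(16)=231, p(17)=297, p(18)=385, p(19)=490, p(20)=627, p(21)=792, p(22)=1002, p(23)=1255, p(24)=1575, p(25)=1958, p(26)=2436, p(27)=3010, p(28)=3718, p(29)=4565, p(30)=5604, p(31)=6842, p(32)=8349, p(33)=10143, p(34)=12310, p(35)=14883, p(36)=17977, p(37)=21637, p(38)=26015, p(39)=31185, p(40)=37338, p(41)=44583, p(42)=53174, p(43)=63261, p(44)=75175, p(45)=89134, p(46)=105558, p(47)=124754, p(48)=147273, p(49)=173525, p(50)=204226, p(51)=239943, p(52)=281589, p(53)=329931, p(54)=386155, p(55)=451276, p(56)=526823, p(57)=614154, p(58)=715220, p(59)=831820, p(60)=966467, p(61)=1121505, p(62)=1300156, p(63)=1505499, p(64)=1741630, p(65)=2012558, p(66)=2323520, p(67)=2679689, p(68)=3087735, p(69)=3554345, p(70)=4087968, p(71)=4697205, p(72)=5392783, p(73)=6185689, p(74)=7089500, p(75)=8118264, p(76)=9289091, p(77)=10619863, p(78)=12132164, p(79)=13848650, p(80)=15796476, p(81)=18004327, p(82)=20506255, p(83)=23338469, p(84)=26543660, p(85)=30167357, p(86)=34262962, p(87)=38887673, p(88)=44108109, p(89)=49995925, p(90)=56634173, p(91)=64112359, p(92)=72533807, p(93)=82010177, p(94)=92669720, p(95)=104651419, p(96)=118114304, p(97)=133230930, p(98)=150198136, p(99)=169229875, p(100)=190569292, p(101)=214481126, p(102)=241265379, p(103)=271248950, p(104)=304801365, p(105)=342325709, p(106)=384276336, p(107)=431149389, p(108)=483502844, p(109)=541946240, p(110)=607163746, p(111)=679903203, p(112)=761002156, p(113)=851376628.
Final step: p(114) = p(113) + p(112) - p(109) - p(107) + p(102) + p(99) - p(92) - p(88) + p(79) + p(74) - p(63) - p(57) + p(44) + p(37) - p(22) - p(14)
= 851376628 + 761002156 - 541946240 - 431149389 + 241265379 + 169229875 - 72533807 - 44108109 + 13848650 + 7089500 - 1505499 - 614154 + 75175 + 21637 - 1002 - 135
= 952050665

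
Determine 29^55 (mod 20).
9

Repeated squaring. Binary of 55 = 110111.
29^1 ≡ 9 (mod 20); 29^2 ≡ 1 (mod 20); 29^4 ≡ 1 (mod 20); 29^8 ≡ 1 (mod 20); 29^16 ≡ 1 (mod 20); 29^32 ≡ 1 (mod 20)
29^55 = 29^1 × 29^2 × 29^4 × 29^16 × 29^32 ≡ 9 (mod 20)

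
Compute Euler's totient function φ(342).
108

342 = 2 × 3^2 × 19
φ(n) = n × ∏(1 - 1/p) for each prime p dividing n
φ(342) = 342 × (1 - 1/2) × (1 - 1/3) × (1 - 1/19) = 108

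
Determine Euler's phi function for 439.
438

439 = 439
φ(n) = n × ∏(1 - 1/p) for each prime p dividing n
φ(439) = 439 × (1 - 1/439) = 438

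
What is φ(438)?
144

438 = 2 × 3 × 73
φ(n) = n × ∏(1 - 1/p) for each prime p dividing n
φ(438) = 438 × (1 - 1/2) × (1 - 1/3) × (1 - 1/73) = 144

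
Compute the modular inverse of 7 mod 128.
55

gcd(7, 128) = 1, so the inverse exists.
Extended Euclidean algorithm on (128, 7):
128 = 18 × 7 + 2  ⟹  2 = (1)·128 + (-18)·7
7 = 3 × 2 + 1  ⟹  1 = (-3)·128 + (55)·7
So (55)·7 ≡ 1 (mod 128), i.e. 7^(-1) ≡ 55 (mod 128).
Check: 7 × 55 = 385 ≡ 1 (mod 128)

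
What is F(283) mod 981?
203

Matrix identity: Q^n = [[F_(n+1), F_n], [F_n, F_(n-1)]] with Q = [[1,1],[1,0]].
n = 283 = 100011011₂. Square-and-multiply, entries mod 981:
Q^1 = [[1,1],[1,0]]
Q^2 = (Q^1)² = [[2,1],[1,1]]
Q^4 = (Q^2)² = [[5,3],[3,2]]
Q^8 = (Q^4)² = [[34,21],[21,13]]
Q^17 = (Q^8)²·Q = [[622,616],[616,6]]
Q^35 = (Q^17)²·Q = [[513,179],[179,334]]
Q^70 = (Q^35)² = [[910,539],[539,371]]
Q^141 = (Q^70)²·Q = [[116,281],[281,816]]
Q^283 = (Q^141)²·Q = [[168,203],[203,946]]
F_283 mod 981 = Q^283[0][1] = 203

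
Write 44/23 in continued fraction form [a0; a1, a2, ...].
[1; 1, 10, 2]

Euclidean algorithm steps:
44 = 1 × 23 + 21
23 = 1 × 21 + 2
21 = 10 × 2 + 1
2 = 2 × 1 + 0
Continued fraction: [1; 1, 10, 2]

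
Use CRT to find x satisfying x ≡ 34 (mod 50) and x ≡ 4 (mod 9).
184

Using Chinese Remainder Theorem:
M = 50 × 9 = 450
M1 = 9, M2 = 50
y1 = 9^(-1) mod 50 = 39
y2 = 50^(-1) mod 9 = 2
x = (34×9×39 + 4×50×2) mod 450 = 184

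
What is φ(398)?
198

398 = 2 × 199
φ(n) = n × ∏(1 - 1/p) for each prime p dividing n
φ(398) = 398 × (1 - 1/2) × (1 - 1/199) = 198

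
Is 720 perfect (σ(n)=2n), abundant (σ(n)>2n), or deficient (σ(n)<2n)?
abundant

Proper divisors of 720: sum = 1 + 2 + 3 + 4 + 5 + 6 + 8 + 9 + ... + 144 + 180 + 240 + 360 (29 divisors) = 1698
Since 1698 > 720, 720 is abundant.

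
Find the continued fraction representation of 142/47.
[3; 47]

Euclidean algorithm steps:
142 = 3 × 47 + 1
47 = 47 × 1 + 0
Continued fraction: [3; 47]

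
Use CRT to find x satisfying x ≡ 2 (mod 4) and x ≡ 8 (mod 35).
78

Using Chinese Remainder Theorem:
M = 4 × 35 = 140
M1 = 35, M2 = 4
y1 = 35^(-1) mod 4 = 3
y2 = 4^(-1) mod 35 = 9
x = (2×35×3 + 8×4×9) mod 140 = 78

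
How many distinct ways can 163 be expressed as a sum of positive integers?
142798995930

p(n) counts ways to write n as a sum of positive integers (order ignored).
Euler's pentagonal recurrence: p(k) = p(k-1) + p(k-2) - p(k-5) - p(k-7) + p(k-12) + p(k-15) - ... (offsets j(3j∓1)/2, signs ++--, p(0)=1, p(<0)=0).
DP table for k = 0..162: p(0)=1, p(1)=1, p(2)=2, p(3)=3, p(4)=5, p(5)=7, p(6)=11, p(7)=15, p(8)=22, p(9)=30, p(10)=42, p(11)=56, p(12)=77, p(13)=101, p(14)=135, p(15)=176, p(16)=231, p(17)=297, p(18)=385, p(19)=490, p(20)=627, p(21)=792, p(22)=1002, p(23)=1255, p(24)=1575, p(25)=1958, p(26)=2436, p(27)=3010, p(28)=3718, p(29)=4565, p(30)=5604, p(31)=6842, p(32)=8349, p(33)=10143, p(34)=12310, p(35)=14883, p(36)=17977, p(37)=21637, p(38)=26015, p(39)=31185, p(40)=37338, p(41)=44583, p(42)=53174, p(43)=63261, p(44)=75175, p(45)=89134, p(46)=105558, p(47)=124754, p(48)=147273, p(49)=173525, p(50)=204226, p(51)=239943, p(52)=281589, p(53)=329931, p(54)=386155, p(55)=451276, p(56)=526823, p(57)=614154, p(58)=715220, p(59)=831820, p(60)=966467, p(61)=1121505, p(62)=1300156, p(63)=1505499, p(64)=1741630, p(65)=2012558, p(66)=2323520, p(67)=2679689, p(68)=3087735, p(69)=3554345, p(70)=4087968, p(71)=4697205, p(72)=5392783, p(73)=6185689, p(74)=7089500, p(75)=8118264, p(76)=9289091, p(77)=10619863, p(78)=12132164, p(79)=13848650, p(80)=15796476, p(81)=18004327, p(82)=20506255, p(83)=23338469, p(84)=26543660, p(85)=30167357, p(86)=34262962, p(87)=38887673, p(88)=44108109, p(89)=49995925, p(90)=56634173, p(91)=64112359, p(92)=72533807, p(93)=82010177, p(94)=92669720, p(95)=104651419, p(96)=118114304, p(97)=133230930, p(98)=150198136, p(99)=169229875, p(100)=190569292, p(101)=214481126, p(102)=241265379, p(103)=271248950, p(104)=304801365, p(105)=342325709, p(106)=384276336, p(107)=431149389, p(108)=483502844, p(109)=541946240, p(110)=607163746, p(111)=679903203, p(112)=761002156, p(113)=851376628, p(114)=952050665, p(115)=1064144451, p(116)=1188908248, p(117)=1327710076, p(118)=1482074143, p(119)=1653668665, p(120)=1844349560, p(121)=2056148051, p(122)=2291320912, p(123)=2552338241, p(124)=2841940500, p(125)=3163127352, p(126)=3519222692, p(127)=3913864295, p(128)=4351078600, p(129)=4835271870, p(130)=5371315400, p(131)=5964539504, p(132)=6620830889, p(133)=7346629512, p(134)=8149040695, p(135)=9035836076, p(136)=10015581680, p(137)=11097645016, p(138)=12292341831, p(139)=13610949895, p(140)=15065878135, p(141)=16670689208, p(142)=18440293320, p(143)=20390982757, p(144)=22540654445, p(145)=24908858009, p(146)=27517052599, p(147)=30388671978, p(148)=33549419497, p(149)=37027355200, p(150)=40853235313, p(151)=45060624582, p(152)=49686288421, p(153)=54770336324, p(154)=60356673280, p(155)=66493182097, p(156)=73232243759, p(157)=80630964769, p(158)=88751778802, p(159)=97662728555, p(160)=107438159466, p(161)=118159068427, p(162)=129913904637.
Final step: p(163) = p(162) + p(161) - p(158) - p(156) + p(151) + p(148) - p(141) - p(137) + p(128) + p(123) - p(112) - p(106) + p(93) + p(86) - p(71) - p(63) + p(46) + p(37) - p(18) - p(8)
= 129913904637 + 118159068427 - 88751778802 - 73232243759 + 45060624582 + 33549419497 - 16670689208 - 11097645016 + 4351078600 + 2552338241 - 761002156 - 384276336 + 82010177 + 34262962 - 4697205 - 1505499 + 105558 + 21637 - 385 - 22
= 142798995930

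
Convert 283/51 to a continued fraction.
[5; 1, 1, 4, 1, 1, 2]

Euclidean algorithm steps:
283 = 5 × 51 + 28
51 = 1 × 28 + 23
28 = 1 × 23 + 5
23 = 4 × 5 + 3
5 = 1 × 3 + 2
3 = 1 × 2 + 1
2 = 2 × 1 + 0
Continued fraction: [5; 1, 1, 4, 1, 1, 2]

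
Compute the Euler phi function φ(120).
32

120 = 2^3 × 3 × 5
φ(n) = n × ∏(1 - 1/p) for each prime p dividing n
φ(120) = 120 × (1 - 1/2) × (1 - 1/3) × (1 - 1/5) = 32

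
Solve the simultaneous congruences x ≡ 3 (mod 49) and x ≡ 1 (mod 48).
2257

Using Chinese Remainder Theorem:
M = 49 × 48 = 2352
M1 = 48, M2 = 49
y1 = 48^(-1) mod 49 = 48
y2 = 49^(-1) mod 48 = 1
x = (3×48×48 + 1×49×1) mod 2352 = 2257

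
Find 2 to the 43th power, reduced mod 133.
128

Repeated squaring. Binary of 43 = 101011.
2^1 ≡ 2 (mod 133); 2^2 ≡ 4 (mod 133); 2^4 ≡ 16 (mod 133); 2^8 ≡ 123 (mod 133); 2^16 ≡ 100 (mod 133); 2^32 ≡ 25 (mod 133)
2^43 = 2^1 × 2^2 × 2^8 × 2^32 ≡ 128 (mod 133)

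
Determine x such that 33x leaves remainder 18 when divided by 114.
x ≡ 4 (mod 38)

gcd(33, 114) = 3, which divides 18, so solutions exist.
Divide through by 3: 11x ≡ 6 (mod 38).
Find 11^(-1) mod 38 by the extended Euclidean algorithm:
38 = 3 × 11 + 5  ⟹  5 = (1)·38 + (-3)·11
11 = 2 × 5 + 1  ⟹  1 = (-2)·38 + (7)·11
So (7)·11 ≡ 1 (mod 38), i.e. 11^(-1) ≡ 7 (mod 38).
x ≡ 7 × 6 = 42 ≡ 4 (mod 38).
Check: 33 × 4 = 132 ≡ 18 (mod 114).
x ≡ 4 (mod 38), giving 3 solutions mod 114.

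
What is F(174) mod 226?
196

Matrix identity: Q^n = [[F_(n+1), F_n], [F_n, F_(n-1)]] with Q = [[1,1],[1,0]].
n = 174 = 10101110₂. Square-and-multiply, entries mod 226:
Q^1 = [[1,1],[1,0]]
Q^2 = (Q^1)² = [[2,1],[1,1]]
Q^5 = (Q^2)²·Q = [[8,5],[5,3]]
Q^10 = (Q^5)² = [[89,55],[55,34]]
Q^21 = (Q^10)²·Q = [[83,98],[98,211]]
Q^43 = (Q^21)²·Q = [[105,221],[221,110]]
Q^87 = (Q^43)²·Q = [[31,202],[202,55]]
Q^174 = (Q^87)² = [[181,196],[196,211]]
F_174 mod 226 = Q^174[0][1] = 196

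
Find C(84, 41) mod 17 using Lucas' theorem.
11

Using Lucas' theorem:
Write n=84 and k=41 in base 17:
n in base 17: [4, 16]
k in base 17: [2, 7]
C(84,41) mod 17 = ∏ C(n_i, k_i) mod 17
Digit binomials (mod 17): C(4,2) = 6; C(16,7) = 11440 ≡ 16
Product: 6 × 16 = 96 ≡ 11 (mod 17)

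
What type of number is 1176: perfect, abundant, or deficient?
abundant

Proper divisors of 1176: sum = 1 + 2 + 3 + 4 + 6 + 7 + 8 + 12 + ... + 196 + 294 + 392 + 588 (23 divisors) = 2244
Since 2244 > 1176, 1176 is abundant.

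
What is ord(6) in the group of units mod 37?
4

37 is prime, so ord(6) divides φ(37) = 36.
Divisors of 36: 1, 2, 3, 4, 6, 9, 12, 18, 36.
Repeated squaring: 6^1 ≡ 6, 6^2 ≡ 36, 6^4 ≡ 1, 6^8 ≡ 1, 6^16 ≡ 1, 6^32 ≡ 1 (mod 37).
Test 6^d mod 37 for each divisor d in increasing order:
6^1 ≡ 6
6^2 ≡ 36
6^3 = 6^2·6^1 ≡ 31
6^4 ≡ 1  ← first divisor giving 1
The order is 4.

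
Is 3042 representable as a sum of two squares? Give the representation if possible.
21² + 51² (a=21, b=51)

Factorization: 3042 = 2 × 3^2 × 13^2
By Fermat: n is sum of two squares iff every prime p ≡ 3 (mod 4) appears to even power.
All primes ≡ 3 (mod 4) appear to even power.
Search a = 0, 1, 2, … for 3042 - a² a perfect square: first hit at a = 21: 3042 - 441 = 2601 = 51².
3042 = 21² + 51² = 441 + 2601 ✓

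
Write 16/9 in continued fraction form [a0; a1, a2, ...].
[1; 1, 3, 2]

Euclidean algorithm steps:
16 = 1 × 9 + 7
9 = 1 × 7 + 2
7 = 3 × 2 + 1
2 = 2 × 1 + 0
Continued fraction: [1; 1, 3, 2]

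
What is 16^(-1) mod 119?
67

gcd(16, 119) = 1, so the inverse exists.
Extended Euclidean algorithm on (119, 16):
119 = 7 × 16 + 7  ⟹  7 = (1)·119 + (-7)·16
16 = 2 × 7 + 2  ⟹  2 = (-2)·119 + (15)·16
7 = 3 × 2 + 1  ⟹  1 = (7)·119 + (-52)·16
So (-52)·16 ≡ 1 (mod 119), i.e. 16^(-1) ≡ -52 ≡ 67 (mod 119).
Check: 16 × 67 = 1072 ≡ 1 (mod 119)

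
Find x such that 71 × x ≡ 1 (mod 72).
71

gcd(71, 72) = 1, so the inverse exists.
Extended Euclidean algorithm on (72, 71):
72 = 1 × 71 + 1  ⟹  1 = (1)·72 + (-1)·71
So (-1)·71 ≡ 1 (mod 72), i.e. 71^(-1) ≡ -1 ≡ 71 (mod 72).
Check: 71 × 71 = 5041 ≡ 1 (mod 72)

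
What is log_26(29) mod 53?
6

Baby-step giant-step with step n = ⌈√53⌉ = 8.
Baby steps 26^j mod 53 (j:value) for j=0..7: 0:1, 1:26, 2:40, 3:33, 4:10, 5:48, 6:29, 7:12.
h = 29 is already in the table at j=6, so x = 6.
Check: 26^6 ≡ 29 (mod 53).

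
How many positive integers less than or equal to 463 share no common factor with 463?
462

463 = 463
φ(n) = n × ∏(1 - 1/p) for each prime p dividing n
φ(463) = 463 × (1 - 1/463) = 462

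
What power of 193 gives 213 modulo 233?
41

Baby-step giant-step with step n = ⌈√233⌉ = 16.
Baby steps 193^j mod 233 (j:value) for j=0..15: 0:1, 1:193, 2:202, 3:75, 4:29, 5:5, 6:33, 7:78, 8:142, 9:145, 10:25, 11:165, 12:157, 13:11, 14:26, 15:125.
Giant-step multiplier: 193^(-16) ≡ 193^(232-16) = 193^216 ≡ 135 (mod 233).
Giant steps γ_i = 213·135^i mod 233: γ_0=213, γ_1=96, γ_2=145 (in table at j=9).
x = i·n + j = 2·16 + 9 = 41.
Check: 193^41 ≡ 213 (mod 233).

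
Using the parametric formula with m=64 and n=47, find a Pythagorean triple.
(1887, 6016, 6305)

Euclid's formula: a = m² - n², b = 2mn, c = m² + n²
m = 64, n = 47
a = 64² - 47² = 4096 - 2209 = 1887
b = 2 × 64 × 47 = 6016
c = 64² + 47² = 4096 + 2209 = 6305
Verification: 1887² + 6016² = 3560769 + 36192256 = 39753025 = 6305² ✓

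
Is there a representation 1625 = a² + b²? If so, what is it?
5² + 40² (a=5, b=40)

Factorization: 1625 = 5^3 × 13
By Fermat: n is sum of two squares iff every prime p ≡ 3 (mod 4) appears to even power.
All primes ≡ 3 (mod 4) appear to even power.
Search a = 0, 1, 2, … for 1625 - a² a perfect square: first hit at a = 5: 1625 - 25 = 1600 = 40².
1625 = 5² + 40² = 25 + 1600 ✓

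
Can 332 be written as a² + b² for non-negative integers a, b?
Not possible

Factorization: 332 = 2^2 × 83
By Fermat: n is sum of two squares iff every prime p ≡ 3 (mod 4) appears to even power.
Prime(s) ≡ 3 (mod 4) with odd exponent: [(83, 1)]
Therefore 332 cannot be expressed as a² + b².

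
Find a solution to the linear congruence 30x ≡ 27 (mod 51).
x ≡ 6 (mod 17)

gcd(30, 51) = 3, which divides 27, so solutions exist.
Divide through by 3: 10x ≡ 9 (mod 17).
Find 10^(-1) mod 17 by the extended Euclidean algorithm:
17 = 1 × 10 + 7  ⟹  7 = (1)·17 + (-1)·10
10 = 1 × 7 + 3  ⟹  3 = (-1)·17 + (2)·10
7 = 2 × 3 + 1  ⟹  1 = (3)·17 + (-5)·10
So (-5)·10 ≡ 1 (mod 17), i.e. 10^(-1) ≡ -5 ≡ 12 (mod 17).
x ≡ 12 × 9 = 108 ≡ 6 (mod 17).
Check: 30 × 6 = 180 ≡ 27 (mod 51).
x ≡ 6 (mod 17), giving 3 solutions mod 51.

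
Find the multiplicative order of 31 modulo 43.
21

43 is prime, so ord(31) divides φ(43) = 42.
Divisors of 42: 1, 2, 3, 6, 7, 14, 21, 42.
Repeated squaring: 31^1 ≡ 31, 31^2 ≡ 15, 31^4 ≡ 10, 31^8 ≡ 14, 31^16 ≡ 24, 31^32 ≡ 17 (mod 43).
Test 31^d mod 43 for each divisor d in increasing order:
31^1 ≡ 31
31^2 ≡ 15
31^3 = 31^2·31^1 ≡ 35
31^6 = 31^4·31^2 ≡ 21
31^7 = 31^4·31^2·31^1 ≡ 6
31^14 = 31^8·31^4·31^2 ≡ 36
31^21 = 31^16·31^4·31^1 ≡ 1  ← first divisor giving 1
The order is 21.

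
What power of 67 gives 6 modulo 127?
31

Baby-step giant-step with step n = ⌈√127⌉ = 12.
Baby steps 67^j mod 127 (j:value) for j=0..11: 0:1, 1:67, 2:44, 3:27, 4:31, 5:45, 6:94, 7:75, 8:72, 9:125, 10:120, 11:39.
Giant-step multiplier: 67^(-12) ≡ 67^(126-12) = 67^114 ≡ 87 (mod 127).
Giant steps γ_i = 6·87^i mod 127: γ_0=6, γ_1=14, γ_2=75 (in table at j=7).
x = i·n + j = 2·12 + 7 = 31.
Check: 67^31 ≡ 6 (mod 127).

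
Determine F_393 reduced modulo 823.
363

Matrix identity: Q^n = [[F_(n+1), F_n], [F_n, F_(n-1)]] with Q = [[1,1],[1,0]].
n = 393 = 110001001₂. Square-and-multiply, entries mod 823:
Q^1 = [[1,1],[1,0]]
Q^3 = (Q^1)²·Q = [[3,2],[2,1]]
Q^6 = (Q^3)² = [[13,8],[8,5]]
Q^12 = (Q^6)² = [[233,144],[144,89]]
Q^24 = (Q^12)² = [[132,280],[280,675]]
Q^49 = (Q^24)²·Q = [[814,356],[356,458]]
Q^98 = (Q^49)² = [[75,182],[182,716]]
Q^196 = (Q^98)² = [[68,760],[760,131]]
Q^393 = (Q^196)²·Q = [[171,363],[363,631]]
F_393 mod 823 = Q^393[0][1] = 363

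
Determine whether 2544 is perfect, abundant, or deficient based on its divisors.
abundant

Proper divisors of 2544: sum = 1 + 2 + 3 + 4 + 6 + 8 + 12 + 16 + ... + 424 + 636 + 848 + 1272 (19 divisors) = 4152
Since 4152 > 2544, 2544 is abundant.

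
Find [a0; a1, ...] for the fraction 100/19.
[5; 3, 1, 4]

Euclidean algorithm steps:
100 = 5 × 19 + 5
19 = 3 × 5 + 4
5 = 1 × 4 + 1
4 = 4 × 1 + 0
Continued fraction: [5; 3, 1, 4]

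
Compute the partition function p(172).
330495499613

p(n) counts ways to write n as a sum of positive integers (order ignored).
Euler's pentagonal recurrence: p(k) = p(k-1) + p(k-2) - p(k-5) - p(k-7) + p(k-12) + p(k-15) - ... (offsets j(3j∓1)/2, signs ++--, p(0)=1, p(<0)=0).
DP table for k = 0..171: p(0)=1, p(1)=1, p(2)=2, p(3)=3, p(4)=5, p(5)=7, p(6)=11, p(7)=15, p(8)=22, p(9)=30, p(10)=42, p(11)=56, p(12)=77, p(13)=101, p(14)=135, p(15)=176, p(16)=231, p(17)=297, p(18)=385, p(19)=490, p(20)=627, p(21)=792, p(22)=1002, p(23)=1255, p(24)=1575, p(25)=1958, p(26)=2436, p(27)=3010, p(28)=3718, p(29)=4565, p(30)=5604, p(31)=6842, p(32)=8349, p(33)=10143, p(34)=12310, p(35)=14883, p(36)=17977, p(37)=21637, p(38)=26015, p(39)=31185, p(40)=37338, p(41)=44583, p(42)=53174, p(43)=63261, p(44)=75175, p(45)=89134, p(46)=105558, p(47)=124754, p(48)=147273, p(49)=173525, p(50)=204226, p(51)=239943, p(52)=281589, p(53)=329931, p(54)=386155, p(55)=451276, p(56)=526823, p(57)=614154, p(58)=715220, p(59)=831820, p(60)=966467, p(61)=1121505, p(62)=1300156, p(63)=1505499, p(64)=1741630, p(65)=2012558, p(66)=2323520, p(67)=2679689, p(68)=3087735, p(69)=3554345, p(70)=4087968, p(71)=4697205, p(72)=5392783, p(73)=6185689, p(74)=7089500, p(75)=8118264, p(76)=9289091, p(77)=10619863, p(78)=12132164, p(79)=13848650, p(80)=15796476, p(81)=18004327, p(82)=20506255, p(83)=23338469, p(84)=26543660, p(85)=30167357, p(86)=34262962, p(87)=38887673, p(88)=44108109, p(89)=49995925, p(90)=56634173, p(91)=64112359, p(92)=72533807, p(93)=82010177, p(94)=92669720, p(95)=104651419, p(96)=118114304, p(97)=133230930, p(98)=150198136, p(99)=169229875, p(100)=190569292, p(101)=214481126, p(102)=241265379, p(103)=271248950, p(104)=304801365, p(105)=342325709, p(106)=384276336, p(107)=431149389, p(108)=483502844, p(109)=541946240, p(110)=607163746, p(111)=679903203, p(112)=761002156, p(113)=851376628, p(114)=952050665, p(115)=1064144451, p(116)=1188908248, p(117)=1327710076, p(118)=1482074143, p(119)=1653668665, p(120)=1844349560, p(121)=2056148051, p(122)=2291320912, p(123)=2552338241, p(124)=2841940500, p(125)=3163127352, p(126)=3519222692, p(127)=3913864295, p(128)=4351078600, p(129)=4835271870, p(130)=5371315400, p(131)=5964539504, p(132)=6620830889, p(133)=7346629512, p(134)=8149040695, p(135)=9035836076, p(136)=10015581680, p(137)=11097645016, p(138)=12292341831, p(139)=13610949895, p(140)=15065878135, p(141)=16670689208, p(142)=18440293320, p(143)=20390982757, p(144)=22540654445, p(145)=24908858009, p(146)=27517052599, p(147)=30388671978, p(148)=33549419497, p(149)=37027355200, p(150)=40853235313, p(151)=45060624582, p(152)=49686288421, p(153)=54770336324, p(154)=60356673280, p(155)=66493182097, p(156)=73232243759, p(157)=80630964769, p(158)=88751778802, p(159)=97662728555, p(160)=107438159466, p(161)=118159068427, p(162)=129913904637, p(163)=142798995930, p(164)=156919475295, p(165)=172389800255, p(166)=189334822579, p(167)=207890420102, p(168)=228204732751, p(169)=250438925115, p(170)=274768617130, p(171)=301384802048.
Final step: p(172) = p(171) + p(170) - p(167) - p(165) + p(160) + p(157) - p(150) - p(146) + p(137) + p(132) - p(121) - p(115) + p(102) + p(95) - p(80) - p(72) + p(55) + p(46) - p(27) - p(17)
= 301384802048 + 274768617130 - 207890420102 - 172389800255 + 107438159466 + 80630964769 - 40853235313 - 27517052599 + 11097645016 + 6620830889 - 2056148051 - 1064144451 + 241265379 + 104651419 - 15796476 - 5392783 + 451276 + 105558 - 3010 - 297
= 330495499613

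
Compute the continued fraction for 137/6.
[22; 1, 5]

Euclidean algorithm steps:
137 = 22 × 6 + 5
6 = 1 × 5 + 1
5 = 5 × 1 + 0
Continued fraction: [22; 1, 5]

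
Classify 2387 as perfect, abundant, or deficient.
deficient

Proper divisors of 2387: sum = 1 + 7 + 11 + 31 + 77 + 217 + 341 = 685
Since 685 < 2387, 2387 is deficient.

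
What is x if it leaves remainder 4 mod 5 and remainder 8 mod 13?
34

Using Chinese Remainder Theorem:
M = 5 × 13 = 65
M1 = 13, M2 = 5
y1 = 13^(-1) mod 5 = 2
y2 = 5^(-1) mod 13 = 8
x = (4×13×2 + 8×5×8) mod 65 = 34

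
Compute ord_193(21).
48

193 is prime, so ord(21) divides φ(193) = 192.
Divisors of 192: 1, 2, 3, 4, 6, 8, 12, 16, 24, 32, 48, 64, 96, 192.
Repeated squaring: 21^1 ≡ 21, 21^2 ≡ 55, 21^4 ≡ 130, 21^8 ≡ 109, 21^16 ≡ 108, 21^32 ≡ 84, 21^64 ≡ 108, 21^128 ≡ 84 (mod 193).
Test 21^d mod 193 for each divisor d in increasing order:
21^1 ≡ 21
21^2 ≡ 55
21^3 = 21^2·21^1 ≡ 190
21^4 ≡ 130
21^6 = 21^4·21^2 ≡ 9
21^8 ≡ 109
21^12 = 21^8·21^4 ≡ 81
21^16 ≡ 108
21^24 = 21^16·21^8 ≡ 192
21^32 ≡ 84
21^48 = 21^32·21^16 ≡ 1  ← first divisor giving 1
The order is 48.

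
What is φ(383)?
382

383 = 383
φ(n) = n × ∏(1 - 1/p) for each prime p dividing n
φ(383) = 383 × (1 - 1/383) = 382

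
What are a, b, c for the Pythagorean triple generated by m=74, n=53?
(2667, 7844, 8285)

Euclid's formula: a = m² - n², b = 2mn, c = m² + n²
m = 74, n = 53
a = 74² - 53² = 5476 - 2809 = 2667
b = 2 × 74 × 53 = 7844
c = 74² + 53² = 5476 + 2809 = 8285
Verification: 2667² + 7844² = 7112889 + 61528336 = 68641225 = 8285² ✓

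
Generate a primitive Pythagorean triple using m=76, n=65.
(1551, 9880, 10001)

Euclid's formula: a = m² - n², b = 2mn, c = m² + n²
m = 76, n = 65
a = 76² - 65² = 5776 - 4225 = 1551
b = 2 × 76 × 65 = 9880
c = 76² + 65² = 5776 + 4225 = 10001
Verification: 1551² + 9880² = 2405601 + 97614400 = 100020001 = 10001² ✓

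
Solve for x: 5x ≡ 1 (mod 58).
35

gcd(5, 58) = 1, so the inverse exists.
Extended Euclidean algorithm on (58, 5):
58 = 11 × 5 + 3  ⟹  3 = (1)·58 + (-11)·5
5 = 1 × 3 + 2  ⟹  2 = (-1)·58 + (12)·5
3 = 1 × 2 + 1  ⟹  1 = (2)·58 + (-23)·5
So (-23)·5 ≡ 1 (mod 58), i.e. 5^(-1) ≡ -23 ≡ 35 (mod 58).
Check: 5 × 35 = 175 ≡ 1 (mod 58)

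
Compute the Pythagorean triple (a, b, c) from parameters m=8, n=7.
(15, 112, 113)

Euclid's formula: a = m² - n², b = 2mn, c = m² + n²
m = 8, n = 7
a = 8² - 7² = 64 - 49 = 15
b = 2 × 8 × 7 = 112
c = 8² + 7² = 64 + 49 = 113
Verification: 15² + 112² = 225 + 12544 = 12769 = 113² ✓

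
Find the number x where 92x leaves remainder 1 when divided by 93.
92

gcd(92, 93) = 1, so the inverse exists.
Extended Euclidean algorithm on (93, 92):
93 = 1 × 92 + 1  ⟹  1 = (1)·93 + (-1)·92
So (-1)·92 ≡ 1 (mod 93), i.e. 92^(-1) ≡ -1 ≡ 92 (mod 93).
Check: 92 × 92 = 8464 ≡ 1 (mod 93)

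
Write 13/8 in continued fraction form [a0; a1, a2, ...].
[1; 1, 1, 1, 2]

Euclidean algorithm steps:
13 = 1 × 8 + 5
8 = 1 × 5 + 3
5 = 1 × 3 + 2
3 = 1 × 2 + 1
2 = 2 × 1 + 0
Continued fraction: [1; 1, 1, 1, 2]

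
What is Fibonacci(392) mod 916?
337

Matrix identity: Q^n = [[F_(n+1), F_n], [F_n, F_(n-1)]] with Q = [[1,1],[1,0]].
n = 392 = 110001000₂. Square-and-multiply, entries mod 916:
Q^1 = [[1,1],[1,0]]
Q^3 = (Q^1)²·Q = [[3,2],[2,1]]
Q^6 = (Q^3)² = [[13,8],[8,5]]
Q^12 = (Q^6)² = [[233,144],[144,89]]
Q^24 = (Q^12)² = [[829,568],[568,261]]
Q^49 = (Q^24)²·Q = [[337,433],[433,820]]
Q^98 = (Q^49)² = [[610,845],[845,681]]
Q^196 = (Q^98)² = [[665,855],[855,726]]
Q^392 = (Q^196)² = [[770,337],[337,433]]
F_392 mod 916 = Q^392[0][1] = 337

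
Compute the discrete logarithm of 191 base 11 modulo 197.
84

Baby-step giant-step with step n = ⌈√197⌉ = 15.
Baby steps 11^j mod 197 (j:value) for j=0..14: 0:1, 1:11, 2:121, 3:149, 4:63, 5:102, 6:137, 7:128, 8:29, 9:122, 10:160, 11:184, 12:54, 13:3, 14:33.
Giant-step multiplier: 11^(-15) ≡ 11^(196-15) = 11^181 ≡ 108 (mod 197).
Giant steps γ_i = 191·108^i mod 197: γ_0=191, γ_1=140, γ_2=148, γ_3=27, γ_4=158, γ_5=122 (in table at j=9).
x = i·n + j = 5·15 + 9 = 84.
Check: 11^84 ≡ 191 (mod 197).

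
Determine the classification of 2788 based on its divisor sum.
deficient

Proper divisors of 2788: sum = 1 + 2 + 4 + 17 + 34 + 41 + 68 + 82 + 164 + 697 + 1394 = 2504
Since 2504 < 2788, 2788 is deficient.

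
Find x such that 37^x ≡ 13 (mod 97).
91

Baby-step giant-step with step n = ⌈√97⌉ = 10.
Baby steps 37^j mod 97 (j:value) for j=0..9: 0:1, 1:37, 2:11, 3:19, 4:24, 5:15, 6:70, 7:68, 8:91, 9:69.
Giant-step multiplier: 37^(-10) ≡ 37^(96-10) = 37^86 ≡ 72 (mod 97).
Giant steps γ_i = 13·72^i mod 97: γ_0=13, γ_1=63, γ_2=74, γ_3=90, γ_4=78, γ_5=87, γ_6=56, γ_7=55, γ_8=80, γ_9=37 (in table at j=1).
x = i·n + j = 9·10 + 1 = 91.
Check: 37^91 ≡ 13 (mod 97).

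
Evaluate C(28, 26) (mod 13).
1

Using Lucas' theorem:
Write n=28 and k=26 in base 13:
n in base 13: [2, 2]
k in base 13: [2, 0]
C(28,26) mod 13 = ∏ C(n_i, k_i) mod 13
Digit binomials (mod 13): C(2,2) = 1; C(2,0) = 1
Product: 1 × 1 = 1 ≡ 1 (mod 13)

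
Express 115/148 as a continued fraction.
[0; 1, 3, 2, 16]

Euclidean algorithm steps:
115 = 0 × 148 + 115
148 = 1 × 115 + 33
115 = 3 × 33 + 16
33 = 2 × 16 + 1
16 = 16 × 1 + 0
Continued fraction: [0; 1, 3, 2, 16]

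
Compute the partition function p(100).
190569292

p(n) counts ways to write n as a sum of positive integers (order ignored).
Euler's pentagonal recurrence: p(k) = p(k-1) + p(k-2) - p(k-5) - p(k-7) + p(k-12) + p(k-15) - ... (offsets j(3j∓1)/2, signs ++--, p(0)=1, p(<0)=0).
DP table for k = 0..99: p(0)=1, p(1)=1, p(2)=2, p(3)=3, p(4)=5, p(5)=7, p(6)=11, p(7)=15, p(8)=22, p(9)=30, p(10)=42, p(11)=56, p(12)=77, p(13)=101, p(14)=135, p(15)=176, p(16)=231, p(17)=297, p(18)=385, p(19)=490, p(20)=627, p(21)=792, p(22)=1002, p(23)=1255, p(24)=1575, p(25)=1958, p(26)=2436, p(27)=3010, p(28)=3718, p(29)=4565, p(30)=5604, p(31)=6842, p(32)=8349, p(33)=10143, p(34)=12310, p(35)=14883, p(36)=17977, p(37)=21637, p(38)=26015, p(39)=31185, p(40)=37338, p(41)=44583, p(42)=53174, p(43)=63261, p(44)=75175, p(45)=89134, p(46)=105558, p(47)=124754, p(48)=147273, p(49)=173525, p(50)=204226, p(51)=239943, p(52)=281589, p(53)=329931, p(54)=386155, p(55)=451276, p(56)=526823, p(57)=614154, p(58)=715220, p(59)=831820, p(60)=966467, p(61)=1121505, p(62)=1300156, p(63)=1505499, p(64)=1741630, p(65)=2012558, p(66)=2323520, p(67)=2679689, p(68)=3087735, p(69)=3554345, p(70)=4087968, p(71)=4697205, p(72)=5392783, p(73)=6185689, p(74)=7089500, p(75)=8118264, p(76)=9289091, p(77)=10619863, p(78)=12132164, p(79)=13848650, p(80)=15796476, p(81)=18004327, p(82)=20506255, p(83)=23338469, p(84)=26543660, p(85)=30167357, p(86)=34262962, p(87)=38887673, p(88)=44108109, p(89)=49995925, p(90)=56634173, p(91)=64112359, p(92)=72533807, p(93)=82010177, p(94)=92669720, p(95)=104651419, p(96)=118114304, p(97)=133230930, p(98)=150198136, p(99)=169229875.
Final step: p(100) = p(99) + p(98) - p(95) - p(93) + p(88) + p(85) - p(78) - p(74) + p(65) + p(60) - p(49) - p(43) + p(30) + p(23) - p(8) - p(0)
= 169229875 + 150198136 - 104651419 - 82010177 + 44108109 + 30167357 - 12132164 - 7089500 + 2012558 + 966467 - 173525 - 63261 + 5604 + 1255 - 22 - 1
= 190569292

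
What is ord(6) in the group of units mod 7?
2

7 is prime, so ord(6) divides φ(7) = 6.
Divisors of 6: 1, 2, 3, 6.
Repeated squaring: 6^1 ≡ 6, 6^2 ≡ 1, 6^4 ≡ 1 (mod 7).
Test 6^d mod 7 for each divisor d in increasing order:
6^1 ≡ 6
6^2 ≡ 1  ← first divisor giving 1
The order is 2.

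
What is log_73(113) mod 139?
14

Baby-step giant-step with step n = ⌈√139⌉ = 12.
Baby steps 73^j mod 139 (j:value) for j=0..11: 0:1, 1:73, 2:47, 3:95, 4:124, 5:17, 6:129, 7:104, 8:86, 9:23, 10:11, 11:108.
Giant-step multiplier: 73^(-12) ≡ 73^(138-12) = 73^126 ≡ 57 (mod 139).
Giant steps γ_i = 113·57^i mod 139: γ_0=113, γ_1=47 (in table at j=2).
x = i·n + j = 1·12 + 2 = 14.
Check: 73^14 ≡ 113 (mod 139).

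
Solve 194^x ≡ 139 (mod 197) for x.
89

Baby-step giant-step with step n = ⌈√197⌉ = 15.
Baby steps 194^j mod 197 (j:value) for j=0..14: 0:1, 1:194, 2:9, 3:170, 4:81, 5:151, 6:138, 7:177, 8:60, 9:17, 10:146, 11:153, 12:132, 13:195, 14:6.
Giant-step multiplier: 194^(-15) ≡ 194^(196-15) = 194^181 ≡ 186 (mod 197).
Giant steps γ_i = 139·186^i mod 197: γ_0=139, γ_1=47, γ_2=74, γ_3=171, γ_4=89, γ_5=6 (in table at j=14).
x = i·n + j = 5·15 + 14 = 89.
Check: 194^89 ≡ 139 (mod 197).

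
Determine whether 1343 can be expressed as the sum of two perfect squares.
Not possible

Factorization: 1343 = 17 × 79
By Fermat: n is sum of two squares iff every prime p ≡ 3 (mod 4) appears to even power.
Prime(s) ≡ 3 (mod 4) with odd exponent: [(79, 1)]
Therefore 1343 cannot be expressed as a² + b².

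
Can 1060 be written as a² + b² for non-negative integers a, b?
6² + 32² (a=6, b=32)

Factorization: 1060 = 2^2 × 5 × 53
By Fermat: n is sum of two squares iff every prime p ≡ 3 (mod 4) appears to even power.
All primes ≡ 3 (mod 4) appear to even power.
Search a = 0, 1, 2, … for 1060 - a² a perfect square: first hit at a = 6: 1060 - 36 = 1024 = 32².
1060 = 6² + 32² = 36 + 1024 ✓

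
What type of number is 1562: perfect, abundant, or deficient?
deficient

Proper divisors of 1562: sum = 1 + 2 + 11 + 22 + 71 + 142 + 781 = 1030
Since 1030 < 1562, 1562 is deficient.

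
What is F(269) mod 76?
1

Matrix identity: Q^n = [[F_(n+1), F_n], [F_n, F_(n-1)]] with Q = [[1,1],[1,0]].
n = 269 = 100001101₂. Square-and-multiply, entries mod 76:
Q^1 = [[1,1],[1,0]]
Q^2 = (Q^1)² = [[2,1],[1,1]]
Q^4 = (Q^2)² = [[5,3],[3,2]]
Q^8 = (Q^4)² = [[34,21],[21,13]]
Q^16 = (Q^8)² = [[1,75],[75,2]]
Q^33 = (Q^16)²·Q = [[75,2],[2,73]]
Q^67 = (Q^33)²·Q = [[73,5],[5,68]]
Q^134 = (Q^67)² = [[34,21],[21,13]]
Q^269 = (Q^134)²·Q = [[0,1],[1,75]]
F_269 mod 76 = Q^269[0][1] = 1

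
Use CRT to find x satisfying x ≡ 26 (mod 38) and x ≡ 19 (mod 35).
824

Using Chinese Remainder Theorem:
M = 38 × 35 = 1330
M1 = 35, M2 = 38
y1 = 35^(-1) mod 38 = 25
y2 = 38^(-1) mod 35 = 12
x = (26×35×25 + 19×38×12) mod 1330 = 824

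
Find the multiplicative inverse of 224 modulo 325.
74

gcd(224, 325) = 1, so the inverse exists.
Extended Euclidean algorithm on (325, 224):
325 = 1 × 224 + 101  ⟹  101 = (1)·325 + (-1)·224
224 = 2 × 101 + 22  ⟹  22 = (-2)·325 + (3)·224
101 = 4 × 22 + 13  ⟹  13 = (9)·325 + (-13)·224
22 = 1 × 13 + 9  ⟹  9 = (-11)·325 + (16)·224
13 = 1 × 9 + 4  ⟹  4 = (20)·325 + (-29)·224
9 = 2 × 4 + 1  ⟹  1 = (-51)·325 + (74)·224
So (74)·224 ≡ 1 (mod 325), i.e. 224^(-1) ≡ 74 (mod 325).
Check: 224 × 74 = 16576 ≡ 1 (mod 325)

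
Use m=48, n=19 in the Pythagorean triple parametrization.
(1943, 1824, 2665)

Euclid's formula: a = m² - n², b = 2mn, c = m² + n²
m = 48, n = 19
a = 48² - 19² = 2304 - 361 = 1943
b = 2 × 48 × 19 = 1824
c = 48² + 19² = 2304 + 361 = 2665
Verification: 1943² + 1824² = 3775249 + 3326976 = 7102225 = 2665² ✓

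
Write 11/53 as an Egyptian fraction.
1/5 + 1/133 + 1/35245

Greedy algorithm:
11/53: ceiling(53/11) = 5, use 1/5
2/265: ceiling(265/2) = 133, use 1/133
1/35245: ceiling(35245/1) = 35245, use 1/35245
Result: 11/53 = 1/5 + 1/133 + 1/35245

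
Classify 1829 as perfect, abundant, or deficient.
deficient

Proper divisors of 1829: sum = 1 + 31 + 59 = 91
Since 91 < 1829, 1829 is deficient.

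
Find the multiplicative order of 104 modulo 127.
63

127 is prime, so ord(104) divides φ(127) = 126.
Divisors of 126: 1, 2, 3, 6, 7, 9, 14, 18, 21, 42, 63, 126.
Repeated squaring: 104^1 ≡ 104, 104^2 ≡ 21, 104^4 ≡ 60, 104^8 ≡ 44, 104^16 ≡ 31, 104^32 ≡ 72, 104^64 ≡ 104 (mod 127).
Test 104^d mod 127 for each divisor d in increasing order:
104^1 ≡ 104
104^2 ≡ 21
104^3 = 104^2·104^1 ≡ 25
104^6 = 104^4·104^2 ≡ 117
104^7 = 104^4·104^2·104^1 ≡ 103
104^9 = 104^8·104^1 ≡ 4
104^14 = 104^8·104^4·104^2 ≡ 68
104^18 = 104^16·104^2 ≡ 16
104^21 = 104^16·104^4·104^1 ≡ 19
104^42 = 104^32·104^8·104^2 ≡ 107
104^63 = 104^32·104^16·104^8·104^4·104^2·104^1 ≡ 1  ← first divisor giving 1
The order is 63.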